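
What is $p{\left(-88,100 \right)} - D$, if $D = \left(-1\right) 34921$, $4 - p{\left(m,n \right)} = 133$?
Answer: $34792$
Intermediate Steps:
$p{\left(m,n \right)} = -129$ ($p{\left(m,n \right)} = 4 - 133 = -129$)
$D = -34921$
$p{\left(-88,100 \right)} - D = -129 - -34921 = -129 + 34921 = 34792$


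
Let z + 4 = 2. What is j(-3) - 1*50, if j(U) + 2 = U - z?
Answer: -53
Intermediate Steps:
z = -2 (z = -4 + 2 = -2)
j(U) = U (j(U) = -2 + (U - 1*(-2)) = -2 + (U + 2) = -2 + (2 + U) = U)
j(-3) - 1*50 = -3 - 1*50 = -3 - 50 = -53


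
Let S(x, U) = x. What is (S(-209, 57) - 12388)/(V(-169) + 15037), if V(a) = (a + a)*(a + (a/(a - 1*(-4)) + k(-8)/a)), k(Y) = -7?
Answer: -2078505/11846803 ≈ -0.17545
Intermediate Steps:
V(a) = 2*a*(a - 7/a + a/(4 + a)) (V(a) = (a + a)*(a + (a/(a - 1*(-4)) - 7/a)) = (2*a)*(a + (a/(a + 4) - 7/a)) = (2*a)*(a + (a/(4 + a) - 7/a)) = (2*a)*(a + (-7/a + a/(4 + a))) = (2*a)*(a - 7/a + a/(4 + a)) = 2*a*(a - 7/a + a/(4 + a)))
(S(-209, 57) - 12388)/(V(-169) + 15037) = (-209 - 12388)/(2*(-28 + (-169)**3 - 7*(-169) + 5*(-169)**2)/(4 - 169) + 15037) = -12597/(2*(-28 - 4826809 + 1183 + 5*28561)/(-165) + 15037) = -12597/(2*(-1/165)*(-28 - 4826809 + 1183 + 142805) + 15037) = -12597/(2*(-1/165)*(-4682849) + 15037) = -12597/(9365698/165 + 15037) = -12597/11846803/165 = -12597*165/11846803 = -2078505/11846803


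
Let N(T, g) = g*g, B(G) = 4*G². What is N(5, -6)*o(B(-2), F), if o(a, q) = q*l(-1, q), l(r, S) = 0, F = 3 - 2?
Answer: 0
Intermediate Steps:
F = 1
N(T, g) = g²
o(a, q) = 0 (o(a, q) = q*0 = 0)
N(5, -6)*o(B(-2), F) = (-6)²*0 = 36*0 = 0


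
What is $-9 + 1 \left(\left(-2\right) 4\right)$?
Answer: $-17$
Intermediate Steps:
$-9 + 1 \left(\left(-2\right) 4\right) = -9 + 1 \left(-8\right) = -9 - 8 = -17$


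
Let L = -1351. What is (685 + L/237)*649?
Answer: 104485106/237 ≈ 4.4087e+5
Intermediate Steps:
(685 + L/237)*649 = (685 - 1351/237)*649 = (160994/237)*649 = 104485106/237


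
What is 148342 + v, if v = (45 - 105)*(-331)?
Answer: 168202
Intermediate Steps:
v = 19860 (v = -60*(-331) = 19860)
148342 + v = 148342 + 19860 = 168202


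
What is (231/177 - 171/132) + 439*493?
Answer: 561844517/2596 ≈ 2.1643e+5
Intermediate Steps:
(231/177 - 171/132) + 439*493 = (231*(1/177) - 171*1/132) + 216427 = (77/59 - 57/44) + 216427 = 25/2596 + 216427 = 561844517/2596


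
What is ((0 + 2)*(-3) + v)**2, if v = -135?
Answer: 19881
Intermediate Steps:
((0 + 2)*(-3) + v)**2 = ((0 + 2)*(-3) - 135)**2 = (2*(-3) - 135)**2 = (-6 - 135)**2 = (-141)**2 = 19881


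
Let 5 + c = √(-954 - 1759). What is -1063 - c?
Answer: -1058 - I*√2713 ≈ -1058.0 - 52.086*I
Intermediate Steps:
c = -5 + I*√2713 (c = -5 + √(-954 - 1759) = -5 + √(-2713) = -5 + I*√2713 ≈ -5.0 + 52.086*I)
-1063 - c = -1063 - (-5 + I*√2713) = -1063 + (5 - I*√2713) = -1058 - I*√2713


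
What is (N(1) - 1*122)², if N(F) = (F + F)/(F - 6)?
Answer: 374544/25 ≈ 14982.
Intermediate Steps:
N(F) = 2*F/(-6 + F) (N(F) = (2*F)/(-6 + F) = 2*F/(-6 + F))
(N(1) - 1*122)² = (2*1/(-6 + 1) - 1*122)² = (2*1/(-5) - 122)² = (2*1*(-⅕) - 122)² = (-⅖ - 122)² = (-612/5)² = 374544/25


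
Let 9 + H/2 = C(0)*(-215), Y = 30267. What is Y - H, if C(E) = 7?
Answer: 33295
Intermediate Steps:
H = -3028 (H = -18 + 2*(7*(-215)) = -18 + 2*(-1505) = -18 - 3010 = -3028)
Y - H = 30267 - 1*(-3028) = 30267 + 3028 = 33295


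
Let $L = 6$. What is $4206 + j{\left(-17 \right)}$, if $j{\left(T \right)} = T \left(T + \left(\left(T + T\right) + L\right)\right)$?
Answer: $4971$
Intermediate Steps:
$j{\left(T \right)} = T \left(6 + 3 T\right)$ ($j{\left(T \right)} = T \left(T + \left(\left(T + T\right) + 6\right)\right) = T \left(T + \left(2 T + 6\right)\right) = T \left(T + \left(6 + 2 T\right)\right) = T \left(6 + 3 T\right)$)
$4206 + j{\left(-17 \right)} = 4206 + 3 \left(-17\right) \left(2 - 17\right) = 4206 + 3 \left(-17\right) \left(-15\right) = 4206 + 765 = 4971$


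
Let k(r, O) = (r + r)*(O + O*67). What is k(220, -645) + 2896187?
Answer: -16402213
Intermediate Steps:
k(r, O) = 136*O*r (k(r, O) = (2*r)*(O + 67*O) = (2*r)*(68*O) = 136*O*r)
k(220, -645) + 2896187 = 136*(-645)*220 + 2896187 = -19298400 + 2896187 = -16402213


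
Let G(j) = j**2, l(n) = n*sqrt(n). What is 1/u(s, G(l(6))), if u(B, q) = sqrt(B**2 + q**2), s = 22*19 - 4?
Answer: sqrt(673)/12114 ≈ 0.0021415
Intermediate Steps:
l(n) = n**(3/2)
s = 414 (s = 418 - 4 = 414)
1/u(s, G(l(6))) = 1/(sqrt(414**2 + ((6**(3/2))**2)**2)) = 1/(sqrt(171396 + ((6*sqrt(6))**2)**2)) = 1/(sqrt(171396 + 216**2)) = 1/(sqrt(171396 + 46656)) = 1/(sqrt(218052)) = 1/(18*sqrt(673)) = sqrt(673)/12114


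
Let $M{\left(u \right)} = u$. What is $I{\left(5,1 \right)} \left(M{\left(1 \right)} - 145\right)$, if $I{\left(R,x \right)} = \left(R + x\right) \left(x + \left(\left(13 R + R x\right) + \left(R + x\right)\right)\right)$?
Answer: $-66528$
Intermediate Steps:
$I{\left(R,x \right)} = \left(R + x\right) \left(2 x + 14 R + R x\right)$ ($I{\left(R,x \right)} = \left(R + x\right) \left(x + \left(x + 14 R + R x\right)\right) = \left(R + x\right) \left(2 x + 14 R + R x\right)$)
$I{\left(5,1 \right)} \left(M{\left(1 \right)} - 145\right) = \left(2 \cdot 1^{2} + 14 \cdot 5^{2} + 5 \cdot 1^{2} + 1 \cdot 5^{2} + 16 \cdot 5 \cdot 1\right) \left(1 - 145\right) = \left(2 \cdot 1 + 14 \cdot 25 + 5 \cdot 1 + 1 \cdot 25 + 80\right) \left(-144\right) = \left(2 + 350 + 5 + 25 + 80\right) \left(-144\right) = 462 \left(-144\right) = -66528$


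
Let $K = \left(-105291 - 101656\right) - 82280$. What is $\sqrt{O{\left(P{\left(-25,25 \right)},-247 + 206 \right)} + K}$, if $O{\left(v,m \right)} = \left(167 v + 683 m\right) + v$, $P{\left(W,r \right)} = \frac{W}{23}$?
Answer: $\frac{i \sqrt{167911270}}{23} \approx 563.39 i$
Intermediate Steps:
$P{\left(W,r \right)} = \frac{W}{23}$ ($P{\left(W,r \right)} = W \frac{1}{23} = \frac{W}{23}$)
$K = -289227$ ($K = -206947 - 82280 = -289227$)
$O{\left(v,m \right)} = 168 v + 683 m$
$\sqrt{O{\left(P{\left(-25,25 \right)},-247 + 206 \right)} + K} = \sqrt{\left(168 \cdot \frac{1}{23} \left(-25\right) + 683 \left(-247 + 206\right)\right) - 289227} = \sqrt{\left(168 \left(- \frac{25}{23}\right) + 683 \left(-41\right)\right) - 289227} = \sqrt{\left(- \frac{4200}{23} - 28003\right) - 289227} = \sqrt{- \frac{648269}{23} - 289227} = \sqrt{- \frac{7300490}{23}} = \frac{i \sqrt{167911270}}{23}$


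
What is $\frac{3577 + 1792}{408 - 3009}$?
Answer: $- \frac{5369}{2601} \approx -2.0642$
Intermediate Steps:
$\frac{3577 + 1792}{408 - 3009} = \frac{5369}{-2601} = 5369 \left(- \frac{1}{2601}\right) = - \frac{5369}{2601}$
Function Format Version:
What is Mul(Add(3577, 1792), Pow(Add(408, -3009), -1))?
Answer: Rational(-5369, 2601) ≈ -2.0642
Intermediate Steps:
Mul(Add(3577, 1792), Pow(Add(408, -3009), -1)) = Mul(5369, Pow(-2601, -1)) = Mul(5369, Rational(-1, 2601)) = Rational(-5369, 2601)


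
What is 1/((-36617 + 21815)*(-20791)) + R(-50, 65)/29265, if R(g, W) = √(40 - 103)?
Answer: 1/307748382 + I*√7/9755 ≈ 3.2494e-9 + 0.00027122*I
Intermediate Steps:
R(g, W) = 3*I*√7 (R(g, W) = √(-63) = 3*I*√7)
1/((-36617 + 21815)*(-20791)) + R(-50, 65)/29265 = 1/((-36617 + 21815)*(-20791)) + (3*I*√7)/29265 = -1/20791/(-14802) + (3*I*√7)*(1/29265) = -1/14802*(-1/20791) + I*√7/9755 = 1/307748382 + I*√7/9755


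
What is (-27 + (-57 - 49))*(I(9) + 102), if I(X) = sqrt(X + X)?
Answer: -13566 - 399*sqrt(2) ≈ -14130.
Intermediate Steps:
I(X) = sqrt(2)*sqrt(X) (I(X) = sqrt(2*X) = sqrt(2)*sqrt(X))
(-27 + (-57 - 49))*(I(9) + 102) = (-27 + (-57 - 49))*(sqrt(2)*sqrt(9) + 102) = (-27 - 106)*(sqrt(2)*3 + 102) = -133*(3*sqrt(2) + 102) = -133*(102 + 3*sqrt(2)) = -13566 - 399*sqrt(2)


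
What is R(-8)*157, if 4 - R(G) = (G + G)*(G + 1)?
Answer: -16956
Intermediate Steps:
R(G) = 4 - 2*G*(1 + G) (R(G) = 4 - (G + G)*(G + 1) = 4 - 2*G*(1 + G))
R(-8)*157 = (4 - 2*(-8) - 2*(-8)²)*157 = (4 + 16 - 2*64)*157 = (4 + 16 - 128)*157 = -108*157 = -16956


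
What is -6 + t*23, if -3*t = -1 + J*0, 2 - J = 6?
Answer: 5/3 ≈ 1.6667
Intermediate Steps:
J = -4 (J = 2 - 1*6 = 2 - 6 = -4)
t = ⅓ (t = -(-1 - 4*0)/3 = -(-1 + 0)/3 = -⅓*(-1) = ⅓ ≈ 0.33333)
-6 + t*23 = -6 + (⅓)*23 = -6 + 23/3 = 5/3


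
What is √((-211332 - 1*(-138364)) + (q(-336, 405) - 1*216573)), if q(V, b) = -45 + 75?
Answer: I*√289511 ≈ 538.06*I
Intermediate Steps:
q(V, b) = 30
√((-211332 - 1*(-138364)) + (q(-336, 405) - 1*216573)) = √((-211332 - 1*(-138364)) + (30 - 1*216573)) = √((-211332 + 138364) + (30 - 216573)) = √(-72968 - 216543) = √(-289511) = I*√289511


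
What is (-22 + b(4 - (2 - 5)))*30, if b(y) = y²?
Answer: 810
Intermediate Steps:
(-22 + b(4 - (2 - 5)))*30 = (-22 + (4 - (2 - 5))²)*30 = (-22 + (4 - 1*(-3))²)*30 = (-22 + (4 + 3)²)*30 = (-22 + 7²)*30 = (-22 + 49)*30 = 27*30 = 810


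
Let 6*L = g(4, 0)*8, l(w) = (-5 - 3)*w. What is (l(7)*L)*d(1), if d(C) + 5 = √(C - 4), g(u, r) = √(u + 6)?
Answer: 224*√10*(5 - I*√3)/3 ≈ 1180.6 - 408.97*I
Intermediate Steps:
l(w) = -8*w
g(u, r) = √(6 + u)
L = 4*√10/3 (L = (√(6 + 4)*8)/6 = (√10*8)/6 = (8*√10)/6 = 4*√10/3 ≈ 4.2164)
d(C) = -5 + √(-4 + C) (d(C) = -5 + √(C - 4) = -5 + √(-4 + C))
(l(7)*L)*d(1) = ((-8*7)*(4*√10/3))*(-5 + √(-4 + 1)) = (-224*√10/3)*(-5 + √(-3)) = (-224*√10/3)*(-5 + I*√3) = -224*√10*(-5 + I*√3)/3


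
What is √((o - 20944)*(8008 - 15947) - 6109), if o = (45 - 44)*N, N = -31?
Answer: 4*√10407151 ≈ 12904.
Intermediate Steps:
o = -31 (o = (45 - 44)*(-31) = 1*(-31) = -31)
√((o - 20944)*(8008 - 15947) - 6109) = √((-31 - 20944)*(8008 - 15947) - 6109) = √(-20975*(-7939) - 6109) = √(166520525 - 6109) = √166514416 = 4*√10407151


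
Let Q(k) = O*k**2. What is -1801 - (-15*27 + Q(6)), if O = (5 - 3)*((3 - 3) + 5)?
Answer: -1756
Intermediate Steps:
O = 10 (O = 2*(0 + 5) = 2*5 = 10)
Q(k) = 10*k**2
-1801 - (-15*27 + Q(6)) = -1801 - (-15*27 + 10*6**2) = -1801 - (-405 + 10*36) = -1801 - (-405 + 360) = -1801 - 1*(-45) = -1801 + 45 = -1756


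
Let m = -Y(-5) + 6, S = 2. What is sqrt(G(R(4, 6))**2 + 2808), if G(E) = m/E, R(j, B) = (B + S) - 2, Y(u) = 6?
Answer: 6*sqrt(78) ≈ 52.991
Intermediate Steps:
R(j, B) = B (R(j, B) = (B + 2) - 2 = (2 + B) - 2 = B)
m = 0 (m = -1*6 + 6 = -6 + 6 = 0)
G(E) = 0 (G(E) = 0/E = 0)
sqrt(G(R(4, 6))**2 + 2808) = sqrt(0**2 + 2808) = sqrt(0 + 2808) = sqrt(2808) = 6*sqrt(78)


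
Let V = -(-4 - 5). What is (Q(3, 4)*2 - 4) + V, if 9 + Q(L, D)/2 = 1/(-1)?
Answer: -35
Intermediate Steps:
Q(L, D) = -20 (Q(L, D) = -18 + 2/(-1) = -18 + 2*(-1) = -18 - 2 = -20)
V = 9 (V = -1*(-9) = 9)
(Q(3, 4)*2 - 4) + V = (-20*2 - 4) + 9 = (-40 - 4) + 9 = -44 + 9 = -35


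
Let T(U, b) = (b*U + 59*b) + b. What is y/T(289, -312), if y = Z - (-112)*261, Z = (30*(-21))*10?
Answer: -147/698 ≈ -0.21060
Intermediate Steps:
Z = -6300 (Z = -630*10 = -6300)
T(U, b) = 60*b + U*b (T(U, b) = (U*b + 59*b) + b = (59*b + U*b) + b = 60*b + U*b)
y = 22932 (y = -6300 - (-112)*261 = -6300 - 1*(-29232) = -6300 + 29232 = 22932)
y/T(289, -312) = 22932/((-312*(60 + 289))) = 22932/((-312*349)) = 22932/(-108888) = 22932*(-1/108888) = -147/698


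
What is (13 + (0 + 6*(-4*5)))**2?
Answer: 11449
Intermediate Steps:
(13 + (0 + 6*(-4*5)))**2 = (13 + (0 + 6*(-20)))**2 = (13 + (0 - 120))**2 = (13 - 120)**2 = (-107)**2 = 11449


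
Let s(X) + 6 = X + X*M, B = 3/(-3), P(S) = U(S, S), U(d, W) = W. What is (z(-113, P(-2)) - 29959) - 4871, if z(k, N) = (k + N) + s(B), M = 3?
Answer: -34955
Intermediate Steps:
P(S) = S
B = -1 (B = 3*(-1/3) = -1)
s(X) = -6 + 4*X (s(X) = -6 + (X + X*3) = -6 + (X + 3*X) = -6 + 4*X)
z(k, N) = -10 + N + k (z(k, N) = (k + N) + (-6 + 4*(-1)) = (N + k) + (-6 - 4) = (N + k) - 10 = -10 + N + k)
(z(-113, P(-2)) - 29959) - 4871 = ((-10 - 2 - 113) - 29959) - 4871 = (-125 - 29959) - 4871 = -30084 - 4871 = -34955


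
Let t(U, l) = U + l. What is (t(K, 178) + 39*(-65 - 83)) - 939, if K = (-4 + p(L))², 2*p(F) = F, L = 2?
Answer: -6524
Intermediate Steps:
p(F) = F/2
K = 9 (K = (-4 + (½)*2)² = (-4 + 1)² = (-3)² = 9)
(t(K, 178) + 39*(-65 - 83)) - 939 = ((9 + 178) + 39*(-65 - 83)) - 939 = (187 + 39*(-148)) - 939 = (187 - 5772) - 939 = -5585 - 939 = -6524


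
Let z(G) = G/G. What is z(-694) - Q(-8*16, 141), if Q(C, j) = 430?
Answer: -429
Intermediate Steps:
z(G) = 1
z(-694) - Q(-8*16, 141) = 1 - 1*430 = 1 - 430 = -429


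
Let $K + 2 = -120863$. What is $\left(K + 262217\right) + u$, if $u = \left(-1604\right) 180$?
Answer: $-147368$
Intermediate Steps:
$K = -120865$ ($K = -2 - 120863 = -120865$)
$u = -288720$
$\left(K + 262217\right) + u = \left(-120865 + 262217\right) - 288720 = 141352 - 288720 = -147368$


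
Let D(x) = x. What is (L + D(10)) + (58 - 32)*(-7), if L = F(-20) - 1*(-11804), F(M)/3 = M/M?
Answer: 11635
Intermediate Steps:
F(M) = 3 (F(M) = 3*(M/M) = 3*1 = 3)
L = 11807 (L = 3 - 1*(-11804) = 3 + 11804 = 11807)
(L + D(10)) + (58 - 32)*(-7) = (11807 + 10) + (58 - 32)*(-7) = 11817 + 26*(-7) = 11817 - 182 = 11635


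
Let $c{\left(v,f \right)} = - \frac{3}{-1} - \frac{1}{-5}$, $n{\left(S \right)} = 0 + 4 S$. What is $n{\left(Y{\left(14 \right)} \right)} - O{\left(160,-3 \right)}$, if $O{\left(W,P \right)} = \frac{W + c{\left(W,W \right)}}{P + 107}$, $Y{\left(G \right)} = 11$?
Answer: $\frac{2758}{65} \approx 42.431$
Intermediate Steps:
$n{\left(S \right)} = 4 S$
$c{\left(v,f \right)} = \frac{16}{5}$ ($c{\left(v,f \right)} = \left(-3\right) \left(-1\right) - - \frac{1}{5} = 3 + \frac{1}{5} = \frac{16}{5}$)
$O{\left(W,P \right)} = \frac{\frac{16}{5} + W}{107 + P}$ ($O{\left(W,P \right)} = \frac{W + \frac{16}{5}}{P + 107} = \frac{\frac{16}{5} + W}{107 + P}$)
$n{\left(Y{\left(14 \right)} \right)} - O{\left(160,-3 \right)} = 4 \cdot 11 - \frac{\frac{16}{5} + 160}{107 - 3} = 44 - \frac{1}{104} \cdot \frac{816}{5} = 44 - \frac{102}{65} = \frac{2758}{65}$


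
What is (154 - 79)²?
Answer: 5625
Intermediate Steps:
(154 - 79)² = 75² = 5625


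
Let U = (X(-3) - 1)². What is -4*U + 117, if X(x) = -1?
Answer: 101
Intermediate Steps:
U = 4 (U = (-1 - 1)² = (-2)² = 4)
-4*U + 117 = -4*4 + 117 = -16 + 117 = 101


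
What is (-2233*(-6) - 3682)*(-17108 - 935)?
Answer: -175305788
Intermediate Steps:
(-2233*(-6) - 3682)*(-17108 - 935) = (13398 - 3682)*(-18043) = 9716*(-18043) = -175305788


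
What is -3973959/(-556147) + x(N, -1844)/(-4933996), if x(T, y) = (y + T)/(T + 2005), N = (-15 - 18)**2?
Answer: 60665598644538401/8490019765136728 ≈ 7.1455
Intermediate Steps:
N = 1089 (N = (-33)**2 = 1089)
x(T, y) = (T + y)/(2005 + T)
-3973959/(-556147) + x(N, -1844)/(-4933996) = -3973959/(-556147) + ((1089 - 1844)/(2005 + 1089))/(-4933996) = -3973959*(-1/556147) + (-755/3094)*(-1/4933996) = 3973959/556147 + ((1/3094)*(-755))*(-1/4933996) = 3973959/556147 - 755/3094*(-1/4933996) = 3973959/556147 + 755/15265783624 = 60665598644538401/8490019765136728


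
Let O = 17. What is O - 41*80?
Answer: -3263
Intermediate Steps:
O - 41*80 = 17 - 41*80 = 17 - 3280 = -3263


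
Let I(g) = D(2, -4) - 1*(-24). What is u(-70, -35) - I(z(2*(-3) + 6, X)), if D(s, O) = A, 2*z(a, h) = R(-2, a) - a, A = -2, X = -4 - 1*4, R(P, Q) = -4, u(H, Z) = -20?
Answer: -42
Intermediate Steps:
X = -8 (X = -4 - 4 = -8)
z(a, h) = -2 - a/2 (z(a, h) = (-4 - a)/2 = -2 - a/2)
D(s, O) = -2
I(g) = 22 (I(g) = -2 - 1*(-24) = -2 + 24 = 22)
u(-70, -35) - I(z(2*(-3) + 6, X)) = -20 - 1*22 = -20 - 22 = -42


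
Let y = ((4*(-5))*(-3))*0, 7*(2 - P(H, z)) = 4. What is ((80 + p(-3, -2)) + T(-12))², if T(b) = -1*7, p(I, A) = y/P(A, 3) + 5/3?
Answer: 50176/9 ≈ 5575.1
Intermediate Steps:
P(H, z) = 10/7 (P(H, z) = 2 - ⅐*4 = 2 - 4/7 = 10/7)
y = 0 (y = -20*(-3)*0 = 60*0 = 0)
p(I, A) = 5/3 (p(I, A) = 0/(10/7) + 5/3 = 0*(7/10) + 5*(⅓) = 0 + 5/3 = 5/3)
T(b) = -7
((80 + p(-3, -2)) + T(-12))² = ((80 + 5/3) - 7)² = (245/3 - 7)² = (224/3)² = 50176/9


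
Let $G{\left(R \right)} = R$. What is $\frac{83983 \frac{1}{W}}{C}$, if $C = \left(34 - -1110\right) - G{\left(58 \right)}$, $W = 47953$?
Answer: $\frac{83983}{52076958} \approx 0.0016127$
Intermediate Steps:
$C = 1086$ ($C = \left(34 - -1110\right) - 58 = \left(34 + 1110\right) - 58 = 1144 - 58 = 1086$)
$\frac{83983 \frac{1}{W}}{C} = \frac{83983 \cdot \frac{1}{47953}}{1086} = 83983 \cdot \frac{1}{47953} \cdot \frac{1}{1086} = \frac{83983}{47953} \cdot \frac{1}{1086} = \frac{83983}{52076958}$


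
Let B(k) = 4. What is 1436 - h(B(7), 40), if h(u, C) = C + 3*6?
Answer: 1378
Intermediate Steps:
h(u, C) = 18 + C (h(u, C) = C + 18 = 18 + C)
1436 - h(B(7), 40) = 1436 - (18 + 40) = 1436 - 1*58 = 1436 - 58 = 1378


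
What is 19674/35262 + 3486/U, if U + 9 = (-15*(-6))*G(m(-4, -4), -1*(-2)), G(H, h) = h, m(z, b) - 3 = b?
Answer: 259851/12407 ≈ 20.944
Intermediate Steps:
m(z, b) = 3 + b
U = 171 (U = -9 + (-15*(-6))*(-1*(-2)) = -9 + 90*2 = -9 + 180 = 171)
19674/35262 + 3486/U = 19674/35262 + 3486/171 = 19674*(1/35262) + 3486*(1/171) = 1093/1959 + 1162/57 = 259851/12407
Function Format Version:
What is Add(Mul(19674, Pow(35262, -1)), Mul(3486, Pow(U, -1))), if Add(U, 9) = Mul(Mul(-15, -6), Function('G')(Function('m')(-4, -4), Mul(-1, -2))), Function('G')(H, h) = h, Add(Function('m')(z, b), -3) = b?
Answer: Rational(259851, 12407) ≈ 20.944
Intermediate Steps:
Function('m')(z, b) = Add(3, b)
U = 171 (U = Add(-9, Mul(Mul(-15, -6), Mul(-1, -2))) = Add(-9, Mul(90, 2)) = Add(-9, 180) = 171)
Add(Mul(19674, Pow(35262, -1)), Mul(3486, Pow(U, -1))) = Add(Mul(19674, Pow(35262, -1)), Mul(3486, Pow(171, -1))) = Add(Mul(19674, Rational(1, 35262)), Mul(3486, Rational(1, 171))) = Add(Rational(1093, 1959), Rational(1162, 57)) = Rational(259851, 12407)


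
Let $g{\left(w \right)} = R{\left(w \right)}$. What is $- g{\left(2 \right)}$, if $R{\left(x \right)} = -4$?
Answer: $4$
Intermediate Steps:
$g{\left(w \right)} = -4$
$- g{\left(2 \right)} = \left(-1\right) \left(-4\right) = 4$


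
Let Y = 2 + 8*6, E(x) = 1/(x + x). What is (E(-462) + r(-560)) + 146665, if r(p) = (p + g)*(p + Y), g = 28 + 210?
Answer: 287257739/924 ≈ 3.1089e+5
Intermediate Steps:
g = 238
E(x) = 1/(2*x)
Y = 50 (Y = 2 + 48 = 50)
r(p) = (50 + p)*(238 + p) (r(p) = (p + 238)*(p + 50) = (238 + p)*(50 + p) = (50 + p)*(238 + p))
(E(-462) + r(-560)) + 146665 = ((½)/(-462) + (11900 + (-560)² + 288*(-560))) + 146665 = ((½)*(-1/462) + (11900 + 313600 - 161280)) + 146665 = (-1/924 + 164220) + 146665 = 151739279/924 + 146665 = 287257739/924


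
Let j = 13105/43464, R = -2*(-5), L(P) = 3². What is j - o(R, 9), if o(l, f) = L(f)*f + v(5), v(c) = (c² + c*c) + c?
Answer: -5897999/43464 ≈ -135.70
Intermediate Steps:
v(c) = c + 2*c² (v(c) = (c² + c²) + c = 2*c² + c = c + 2*c²)
L(P) = 9
R = 10
o(l, f) = 55 + 9*f (o(l, f) = 9*f + 5*(1 + 2*5) = 9*f + 5*(1 + 10) = 9*f + 5*11 = 9*f + 55 = 55 + 9*f)
j = 13105/43464 (j = 13105*(1/43464) = 13105/43464 ≈ 0.30151)
j - o(R, 9) = 13105/43464 - (55 + 9*9) = 13105/43464 - (55 + 81) = 13105/43464 - 1*136 = 13105/43464 - 136 = -5897999/43464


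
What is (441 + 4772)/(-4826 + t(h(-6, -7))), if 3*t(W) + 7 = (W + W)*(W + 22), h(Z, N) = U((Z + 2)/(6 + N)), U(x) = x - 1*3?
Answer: -5213/4813 ≈ -1.0831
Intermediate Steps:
U(x) = -3 + x (U(x) = x - 3 = -3 + x)
h(Z, N) = -3 + (2 + Z)/(6 + N) (h(Z, N) = -3 + (Z + 2)/(6 + N) = -3 + (2 + Z)/(6 + N))
t(W) = -7/3 + 2*W*(22 + W)/3 (t(W) = -7/3 + ((W + W)*(W + 22))/3 = -7/3 + ((2*W)*(22 + W))/3 = -7/3 + (2*W*(22 + W))/3 = -7/3 + 2*W*(22 + W)/3)
(441 + 4772)/(-4826 + t(h(-6, -7))) = (441 + 4772)/(-4826 + (-7/3 + 2*((-16 - 6 - 3*(-7))/(6 - 7))²/3 + 44*((-16 - 6 - 3*(-7))/(6 - 7))/3)) = 5213/(-4826 + (-7/3 + 2*((-16 - 6 + 21)/(-1))²/3 + 44*((-16 - 6 + 21)/(-1))/3)) = 5213/(-4826 + (-7/3 + 2*(-1*(-1))²/3 + 44*(-1*(-1))/3)) = 5213/(-4826 + (-7/3 + (⅔)*1² + (44/3)*1)) = 5213/(-4826 + (-7/3 + (⅔)*1 + 44/3)) = 5213/(-4826 + (-7/3 + ⅔ + 44/3)) = 5213/(-4826 + 13) = 5213/(-4813) = 5213*(-1/4813) = -5213/4813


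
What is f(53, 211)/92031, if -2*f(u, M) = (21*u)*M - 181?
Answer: -117331/92031 ≈ -1.2749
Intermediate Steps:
f(u, M) = 181/2 - 21*M*u/2 (f(u, M) = -((21*u)*M - 181)/2 = -(21*M*u - 181)/2 = -(-181 + 21*M*u)/2 = 181/2 - 21*M*u/2)
f(53, 211)/92031 = (181/2 - 21/2*211*53)/92031 = (181/2 - 234843/2)*(1/92031) = -117331*1/92031 = -117331/92031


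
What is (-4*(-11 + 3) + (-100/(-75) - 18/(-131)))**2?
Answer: 173027716/154449 ≈ 1120.3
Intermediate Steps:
(-4*(-11 + 3) + (-100/(-75) - 18/(-131)))**2 = (-4*(-8) + (-100*(-1/75) - 18*(-1/131)))**2 = (32 + (4/3 + 18/131))**2 = (32 + 578/393)**2 = (13154/393)**2 = 173027716/154449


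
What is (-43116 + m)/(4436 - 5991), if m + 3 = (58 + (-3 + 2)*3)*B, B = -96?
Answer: 48399/1555 ≈ 31.125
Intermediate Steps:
m = -5283 (m = -3 + (58 + (-3 + 2)*3)*(-96) = -3 + (58 - 1*3)*(-96) = -3 + (58 - 3)*(-96) = -3 + 55*(-96) = -3 - 5280 = -5283)
(-43116 + m)/(4436 - 5991) = (-43116 - 5283)/(4436 - 5991) = -48399/(-1555) = -48399*(-1/1555) = 48399/1555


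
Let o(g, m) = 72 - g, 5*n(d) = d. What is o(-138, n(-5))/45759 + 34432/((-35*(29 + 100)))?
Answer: -74982178/9838185 ≈ -7.6215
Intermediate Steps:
n(d) = d/5
o(-138, n(-5))/45759 + 34432/((-35*(29 + 100))) = (72 - 1*(-138))/45759 + 34432/((-35*(29 + 100))) = (72 + 138)*(1/45759) + 34432/((-35*129)) = 210*(1/45759) + 34432/(-4515) = 10/2179 + 34432*(-1/4515) = 10/2179 - 34432/4515 = -74982178/9838185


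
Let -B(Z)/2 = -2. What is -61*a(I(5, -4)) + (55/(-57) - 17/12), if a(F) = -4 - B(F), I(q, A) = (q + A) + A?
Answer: 36907/76 ≈ 485.62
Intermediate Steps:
B(Z) = 4 (B(Z) = -2*(-2) = 4)
I(q, A) = q + 2*A (I(q, A) = (A + q) + A = q + 2*A)
a(F) = -8 (a(F) = -4 - 1*4 = -4 - 4 = -8)
-61*a(I(5, -4)) + (55/(-57) - 17/12) = -61*(-8) + (55/(-57) - 17/12) = 488 + (55*(-1/57) - 17*1/12) = 488 + (-55/57 - 17/12) = 488 - 181/76 = 36907/76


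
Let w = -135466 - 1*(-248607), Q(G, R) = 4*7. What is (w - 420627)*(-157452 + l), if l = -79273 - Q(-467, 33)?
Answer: 72798232958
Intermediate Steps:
Q(G, R) = 28
w = 113141 (w = -135466 + 248607 = 113141)
l = -79301 (l = -79273 - 1*28 = -79273 - 28 = -79301)
(w - 420627)*(-157452 + l) = (113141 - 420627)*(-157452 - 79301) = -307486*(-236753) = 72798232958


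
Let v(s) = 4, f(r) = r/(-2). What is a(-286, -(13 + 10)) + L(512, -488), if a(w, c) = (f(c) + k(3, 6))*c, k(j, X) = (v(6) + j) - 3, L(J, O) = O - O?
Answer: -713/2 ≈ -356.50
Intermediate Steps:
L(J, O) = 0
f(r) = -r/2 (f(r) = r*(-½) = -r/2)
k(j, X) = 1 + j (k(j, X) = (4 + j) - 3 = 1 + j)
a(w, c) = c*(4 - c/2) (a(w, c) = (-c/2 + (1 + 3))*c = (-c/2 + 4)*c = (4 - c/2)*c = c*(4 - c/2))
a(-286, -(13 + 10)) + L(512, -488) = (-(13 + 10))*(8 - (-1)*(13 + 10))/2 + 0 = (-1*23)*(8 - (-1)*23)/2 + 0 = (½)*(-23)*(8 - 1*(-23)) + 0 = (½)*(-23)*(8 + 23) + 0 = (½)*(-23)*31 + 0 = -713/2 + 0 = -713/2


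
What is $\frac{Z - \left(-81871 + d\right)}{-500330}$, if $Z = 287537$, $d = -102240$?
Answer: $- \frac{235824}{250165} \approx -0.94267$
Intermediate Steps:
$\frac{Z - \left(-81871 + d\right)}{-500330} = \frac{287537 - \left(-81871 - 102240\right)}{-500330} = \left(287537 - -184111\right) \left(- \frac{1}{500330}\right) = \left(287537 + 184111\right) \left(- \frac{1}{500330}\right) = 471648 \left(- \frac{1}{500330}\right) = - \frac{235824}{250165}$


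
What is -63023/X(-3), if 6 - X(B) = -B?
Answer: -63023/3 ≈ -21008.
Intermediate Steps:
X(B) = 6 + B (X(B) = 6 - (-1)*B = 6 + B)
-63023/X(-3) = -63023/(6 - 3) = -63023/3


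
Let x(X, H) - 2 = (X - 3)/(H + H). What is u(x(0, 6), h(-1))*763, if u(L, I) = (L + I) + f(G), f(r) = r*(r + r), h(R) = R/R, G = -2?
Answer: 32809/4 ≈ 8202.3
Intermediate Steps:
h(R) = 1
x(X, H) = 2 + (-3 + X)/(2*H) (x(X, H) = 2 + (X - 3)/(H + H) = 2 + (-3 + X)/((2*H)) = 2 + (-3 + X)*(1/(2*H)) = 2 + (-3 + X)/(2*H))
f(r) = 2*r² (f(r) = r*(2*r) = 2*r²)
u(L, I) = 8 + I + L (u(L, I) = (L + I) + 2*(-2)² = (I + L) + 2*4 = (I + L) + 8 = 8 + I + L)
u(x(0, 6), h(-1))*763 = (8 + 1 + (½)*(-3 + 0 + 4*6)/6)*763 = (8 + 1 + (½)*(⅙)*(-3 + 0 + 24))*763 = (8 + 1 + (½)*(⅙)*21)*763 = (8 + 1 + 7/4)*763 = (43/4)*763 = 32809/4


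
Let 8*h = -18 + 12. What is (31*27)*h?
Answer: -2511/4 ≈ -627.75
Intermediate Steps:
h = -¾ (h = (-18 + 12)/8 = (⅛)*(-6) = -¾ ≈ -0.75000)
(31*27)*h = (31*27)*(-¾) = 837*(-¾) = -2511/4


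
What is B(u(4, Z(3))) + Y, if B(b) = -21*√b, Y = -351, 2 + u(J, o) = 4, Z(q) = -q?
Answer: -351 - 21*√2 ≈ -380.70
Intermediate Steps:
u(J, o) = 2 (u(J, o) = -2 + 4 = 2)
B(u(4, Z(3))) + Y = -21*√2 - 351 = -351 - 21*√2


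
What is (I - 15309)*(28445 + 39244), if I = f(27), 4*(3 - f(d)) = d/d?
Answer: -4144259025/4 ≈ -1.0361e+9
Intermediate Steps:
f(d) = 11/4 (f(d) = 3 - d/(4*d) = 3 - ¼*1 = 3 - ¼ = 11/4)
I = 11/4 ≈ 2.7500
(I - 15309)*(28445 + 39244) = (11/4 - 15309)*(28445 + 39244) = -61225/4*67689 = -4144259025/4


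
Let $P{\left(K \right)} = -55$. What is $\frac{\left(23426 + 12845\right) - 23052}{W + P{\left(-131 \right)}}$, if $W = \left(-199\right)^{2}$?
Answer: $\frac{13219}{39546} \approx 0.33427$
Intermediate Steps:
$W = 39601$
$\frac{\left(23426 + 12845\right) - 23052}{W + P{\left(-131 \right)}} = \frac{\left(23426 + 12845\right) - 23052}{39601 - 55} = \frac{36271 - 23052}{39546} = 13219 \cdot \frac{1}{39546} = \frac{13219}{39546}$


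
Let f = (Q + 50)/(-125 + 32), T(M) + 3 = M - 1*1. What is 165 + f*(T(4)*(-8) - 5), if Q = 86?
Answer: 16025/93 ≈ 172.31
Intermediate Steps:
T(M) = -4 + M (T(M) = -3 + (M - 1*1) = -3 + (M - 1) = -3 + (-1 + M) = -4 + M)
f = -136/93 (f = (86 + 50)/(-125 + 32) = 136/(-93) = 136*(-1/93) = -136/93 ≈ -1.4624)
165 + f*(T(4)*(-8) - 5) = 165 - 136*((-4 + 4)*(-8) - 5)/93 = 165 - 136*(0*(-8) - 5)/93 = 165 - 136*(0 - 5)/93 = 165 - 136/93*(-5) = 165 + 680/93 = 16025/93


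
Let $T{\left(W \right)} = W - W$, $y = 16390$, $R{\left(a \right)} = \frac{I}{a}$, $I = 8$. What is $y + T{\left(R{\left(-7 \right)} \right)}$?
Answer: $16390$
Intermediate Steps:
$R{\left(a \right)} = \frac{8}{a}$
$T{\left(W \right)} = 0$
$y + T{\left(R{\left(-7 \right)} \right)} = 16390 + 0 = 16390$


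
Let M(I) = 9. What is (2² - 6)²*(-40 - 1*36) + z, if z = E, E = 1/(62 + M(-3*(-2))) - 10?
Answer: -22293/71 ≈ -313.99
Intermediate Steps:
E = -709/71 (E = 1/(62 + 9) - 10 = 1/71 - 10 = -709/71 ≈ -9.9859)
z = -709/71 ≈ -9.9859
(2² - 6)²*(-40 - 1*36) + z = (2² - 6)²*(-40 - 1*36) - 709/71 = (4 - 6)²*(-40 - 36) - 709/71 = (-2)²*(-76) - 709/71 = 4*(-76) - 709/71 = -304 - 709/71 = -22293/71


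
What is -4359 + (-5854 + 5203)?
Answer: -5010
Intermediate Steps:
-4359 + (-5854 + 5203) = -4359 - 651 = -5010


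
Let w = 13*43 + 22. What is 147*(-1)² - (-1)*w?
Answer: 728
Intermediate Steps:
w = 581 (w = 559 + 22 = 581)
147*(-1)² - (-1)*w = 147*(-1)² - (-1)*581 = 147*1 - 1*(-581) = 147 + 581 = 728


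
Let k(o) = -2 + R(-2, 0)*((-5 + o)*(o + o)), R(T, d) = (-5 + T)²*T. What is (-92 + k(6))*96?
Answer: -121920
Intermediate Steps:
R(T, d) = T*(-5 + T)²
k(o) = -2 - 196*o*(-5 + o) (k(o) = -2 + (-2*(-5 - 2)²)*((-5 + o)*(o + o)) = -2 + (-2*(-7)²)*((-5 + o)*(2*o)) = -2 + (-2*49)*(2*o*(-5 + o)) = -2 - 196*o*(-5 + o))
(-92 + k(6))*96 = (-92 + (-2 - 196*6² + 980*6))*96 = (-92 + (-2 - 196*36 + 5880))*96 = (-92 + (-2 - 7056 + 5880))*96 = (-92 - 1178)*96 = -1270*96 = -121920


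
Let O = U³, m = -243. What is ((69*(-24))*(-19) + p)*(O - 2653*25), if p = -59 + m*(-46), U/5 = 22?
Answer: 53853655525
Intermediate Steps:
U = 110 (U = 5*22 = 110)
O = 1331000 (O = 110³ = 1331000)
p = 11119 (p = -59 - 243*(-46) = -59 + 11178 = 11119)
((69*(-24))*(-19) + p)*(O - 2653*25) = ((69*(-24))*(-19) + 11119)*(1331000 - 2653*25) = (-1656*(-19) + 11119)*(1331000 - 66325) = (31464 + 11119)*1264675 = 42583*1264675 = 53853655525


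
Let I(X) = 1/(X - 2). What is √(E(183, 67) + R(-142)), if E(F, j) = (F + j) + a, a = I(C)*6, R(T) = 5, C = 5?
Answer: √257 ≈ 16.031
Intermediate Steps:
I(X) = 1/(-2 + X)
a = 2 (a = 6/(-2 + 5) = 6/3 = (⅓)*6 = 2)
E(F, j) = 2 + F + j (E(F, j) = (F + j) + 2 = 2 + F + j)
√(E(183, 67) + R(-142)) = √((2 + 183 + 67) + 5) = √(252 + 5) = √257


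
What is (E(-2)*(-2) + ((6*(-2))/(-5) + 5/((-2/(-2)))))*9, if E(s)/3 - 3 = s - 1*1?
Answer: 333/5 ≈ 66.600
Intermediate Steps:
E(s) = 6 + 3*s (E(s) = 9 + 3*(s - 1*1) = 9 + 3*(s - 1) = 9 + 3*(-1 + s) = 9 + (-3 + 3*s) = 6 + 3*s)
(E(-2)*(-2) + ((6*(-2))/(-5) + 5/((-2/(-2)))))*9 = ((6 + 3*(-2))*(-2) + ((6*(-2))/(-5) + 5/((-2/(-2)))))*9 = ((6 - 6)*(-2) + (-12*(-⅕) + 5/((-2*(-½)))))*9 = (0*(-2) + (12/5 + 5/1))*9 = (0 + (12/5 + 5*1))*9 = (0 + (12/5 + 5))*9 = (0 + 37/5)*9 = (37/5)*9 = 333/5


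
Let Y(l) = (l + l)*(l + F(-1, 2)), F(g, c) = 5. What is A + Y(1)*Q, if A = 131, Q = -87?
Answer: -913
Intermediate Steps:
Y(l) = 2*l*(5 + l) (Y(l) = (l + l)*(l + 5) = (2*l)*(5 + l) = 2*l*(5 + l))
A + Y(1)*Q = 131 + (2*1*(5 + 1))*(-87) = 131 + (2*1*6)*(-87) = 131 + 12*(-87) = 131 - 1044 = -913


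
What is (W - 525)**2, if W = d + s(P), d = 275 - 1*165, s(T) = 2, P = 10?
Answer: 170569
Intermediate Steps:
d = 110 (d = 275 - 165 = 110)
W = 112 (W = 110 + 2 = 112)
(W - 525)**2 = (112 - 525)**2 = (-413)**2 = 170569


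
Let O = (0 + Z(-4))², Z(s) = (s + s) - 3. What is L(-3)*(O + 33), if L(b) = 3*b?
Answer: -1386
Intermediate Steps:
Z(s) = -3 + 2*s (Z(s) = 2*s - 3 = -3 + 2*s)
O = 121 (O = (0 + (-3 + 2*(-4)))² = (0 + (-3 - 8))² = (0 - 11)² = (-11)² = 121)
L(-3)*(O + 33) = (3*(-3))*(121 + 33) = -9*154 = -1386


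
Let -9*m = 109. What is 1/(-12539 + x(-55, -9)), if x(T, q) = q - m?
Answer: -9/112823 ≈ -7.9771e-5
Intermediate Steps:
m = -109/9 (m = -⅑*109 = -109/9 ≈ -12.111)
x(T, q) = 109/9 + q (x(T, q) = q - 1*(-109/9) = q + 109/9 = 109/9 + q)
1/(-12539 + x(-55, -9)) = 1/(-12539 + (109/9 - 9)) = 1/(-12539 + 28/9) = 1/(-112823/9) = -9/112823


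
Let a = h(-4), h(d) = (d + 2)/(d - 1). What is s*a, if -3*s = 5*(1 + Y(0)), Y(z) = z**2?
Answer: -2/3 ≈ -0.66667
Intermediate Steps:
s = -5/3 (s = -5*(1 + 0**2)/3 = -5*(1 + 0)/3 = -5/3 ≈ -1.6667)
h(d) = (2 + d)/(-1 + d)
a = 2/5 (a = (2 - 4)/(-1 - 4) = -2/(-5) = -1/5*(-2) = 2/5 ≈ 0.40000)
s*a = -5/3*2/5 = -2/3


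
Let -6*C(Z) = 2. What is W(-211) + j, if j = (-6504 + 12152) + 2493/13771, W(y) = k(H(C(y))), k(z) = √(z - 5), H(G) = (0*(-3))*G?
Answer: 77781101/13771 + I*√5 ≈ 5648.2 + 2.2361*I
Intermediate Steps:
C(Z) = -⅓ (C(Z) = -⅙*2 = -⅓)
H(G) = 0 (H(G) = 0*G = 0)
k(z) = √(-5 + z)
W(y) = I*√5 (W(y) = √(-5 + 0) = √(-5) = I*√5)
j = 77781101/13771 (j = 5648 + 2493*(1/13771) = 5648 + 2493/13771 = 77781101/13771 ≈ 5648.2)
W(-211) + j = I*√5 + 77781101/13771 = 77781101/13771 + I*√5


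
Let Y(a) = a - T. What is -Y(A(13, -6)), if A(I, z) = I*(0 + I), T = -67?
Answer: -236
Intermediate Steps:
A(I, z) = I² (A(I, z) = I*I = I²)
Y(a) = 67 + a (Y(a) = a - 1*(-67) = a + 67 = 67 + a)
-Y(A(13, -6)) = -(67 + 13²) = -(67 + 169) = -1*236 = -236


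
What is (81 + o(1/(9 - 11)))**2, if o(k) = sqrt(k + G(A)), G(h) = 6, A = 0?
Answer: (162 + sqrt(22))**2/4 ≈ 6946.4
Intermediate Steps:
o(k) = sqrt(6 + k) (o(k) = sqrt(k + 6) = sqrt(6 + k))
(81 + o(1/(9 - 11)))**2 = (81 + sqrt(6 + 1/(9 - 11)))**2 = (81 + sqrt(6 + 1/(-2)))**2 = (81 + sqrt(6 - 1/2))**2 = (81 + sqrt(11/2))**2 = (81 + sqrt(22)/2)**2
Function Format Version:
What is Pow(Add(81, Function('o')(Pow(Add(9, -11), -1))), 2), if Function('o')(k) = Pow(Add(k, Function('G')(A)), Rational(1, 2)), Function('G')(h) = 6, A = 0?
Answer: Mul(Rational(1, 4), Pow(Add(162, Pow(22, Rational(1, 2))), 2)) ≈ 6946.4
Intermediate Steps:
Function('o')(k) = Pow(Add(6, k), Rational(1, 2)) (Function('o')(k) = Pow(Add(k, 6), Rational(1, 2)) = Pow(Add(6, k), Rational(1, 2)))
Pow(Add(81, Function('o')(Pow(Add(9, -11), -1))), 2) = Pow(Add(81, Pow(Add(6, Pow(Add(9, -11), -1)), Rational(1, 2))), 2) = Pow(Add(81, Pow(Add(6, Pow(-2, -1)), Rational(1, 2))), 2) = Pow(Add(81, Pow(Add(6, Rational(-1, 2)), Rational(1, 2))), 2) = Pow(Add(81, Pow(Rational(11, 2), Rational(1, 2))), 2) = Pow(Add(81, Mul(Rational(1, 2), Pow(22, Rational(1, 2)))), 2)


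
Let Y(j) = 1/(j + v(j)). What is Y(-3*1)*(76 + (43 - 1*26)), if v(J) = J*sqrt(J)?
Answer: 31*I/(sqrt(3) - I) ≈ -7.75 + 13.423*I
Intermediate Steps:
v(J) = J**(3/2)
Y(j) = 1/(j + j**(3/2))
Y(-3*1)*(76 + (43 - 1*26)) = (76 + (43 - 1*26))/(-3*1 + (-3*1)**(3/2)) = (76 + (43 - 26))/(-3 + (-3)**(3/2)) = (76 + 17)/(-3 - 3*I*sqrt(3)) = 93/(-3 - 3*I*sqrt(3))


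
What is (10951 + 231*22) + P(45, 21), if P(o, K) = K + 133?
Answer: 16187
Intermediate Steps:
P(o, K) = 133 + K
(10951 + 231*22) + P(45, 21) = (10951 + 231*22) + (133 + 21) = (10951 + 5082) + 154 = 16033 + 154 = 16187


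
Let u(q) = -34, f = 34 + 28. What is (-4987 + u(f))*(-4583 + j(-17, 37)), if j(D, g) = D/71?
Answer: 1633883610/71 ≈ 2.3012e+7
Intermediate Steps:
j(D, g) = D/71 (j(D, g) = D*(1/71) = D/71)
f = 62
(-4987 + u(f))*(-4583 + j(-17, 37)) = (-4987 - 34)*(-4583 + (1/71)*(-17)) = -5021*(-4583 - 17/71) = -5021*(-325410/71) = 1633883610/71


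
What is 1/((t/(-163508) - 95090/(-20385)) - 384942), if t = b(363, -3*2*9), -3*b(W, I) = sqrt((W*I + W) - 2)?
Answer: -171060395275486085542848/65847532731950893941551245705 - 905939455644*I*sqrt(19241)/65847532731950893941551245705 ≈ -2.5978e-6 - 1.9084e-15*I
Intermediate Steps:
b(W, I) = -sqrt(-2 + W + I*W)/3 (b(W, I) = -sqrt((W*I + W) - 2)/3 = -sqrt((I*W + W) - 2)/3 = -sqrt((W + I*W) - 2)/3 = -sqrt(-2 + W + I*W)/3)
t = -I*sqrt(19241)/3 (t = -sqrt(-2 + 363 + (-3*2*9)*363)/3 = -sqrt(-2 + 363 - 6*9*363)/3 = -sqrt(-2 + 363 - 54*363)/3 = -sqrt(-2 + 363 - 19602)/3 = -I*sqrt(19241)/3 ≈ -46.237*I)
1/((t/(-163508) - 95090/(-20385)) - 384942) = 1/((-I*sqrt(19241)/3/(-163508) - 95090/(-20385)) - 384942) = 1/((-I*sqrt(19241)/3*(-1/163508) - 95090*(-1/20385)) - 384942) = 1/((I*sqrt(19241)/490524 + 19018/4077) - 384942) = 1/((19018/4077 + I*sqrt(19241)/490524) - 384942) = 1/(-1569389516/4077 + I*sqrt(19241)/490524)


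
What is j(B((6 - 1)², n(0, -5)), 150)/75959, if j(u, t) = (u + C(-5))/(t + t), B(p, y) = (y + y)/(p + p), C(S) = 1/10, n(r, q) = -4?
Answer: -1/379795000 ≈ -2.6330e-9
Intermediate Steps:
C(S) = ⅒
B(p, y) = y/p (B(p, y) = (2*y)/((2*p)) = (2*y)*(1/(2*p)) = y/p)
j(u, t) = (⅒ + u)/(2*t) (j(u, t) = (u + ⅒)/(t + t) = (⅒ + u)/((2*t)) = (⅒ + u)*(1/(2*t)) = (⅒ + u)/(2*t))
j(B((6 - 1)², n(0, -5)), 150)/75959 = ((1/20)*(1 + 10*(-4/(6 - 1)²))/150)/75959 = ((1/20)*(1/150)*(1 + 10*(-4/(5²))))*(1/75959) = ((1/20)*(1/150)*(1 + 10*(-4/25)))*(1/75959) = ((1/20)*(1/150)*(1 - 8/5))*(1/75959) = ((1/20)*(1/150)*(-⅗))*(1/75959) = -1/5000*1/75959 = -1/379795000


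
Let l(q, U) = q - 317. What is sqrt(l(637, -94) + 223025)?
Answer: sqrt(223345) ≈ 472.59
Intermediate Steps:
l(q, U) = -317 + q
sqrt(l(637, -94) + 223025) = sqrt((-317 + 637) + 223025) = sqrt(320 + 223025) = sqrt(223345)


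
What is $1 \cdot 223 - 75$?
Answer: $148$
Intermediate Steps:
$1 \cdot 223 - 75 = 223 - 75 = 148$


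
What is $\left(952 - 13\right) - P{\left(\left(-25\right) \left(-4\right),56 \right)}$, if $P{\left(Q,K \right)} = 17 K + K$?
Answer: $-69$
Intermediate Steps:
$P{\left(Q,K \right)} = 18 K$
$\left(952 - 13\right) - P{\left(\left(-25\right) \left(-4\right),56 \right)} = \left(952 - 13\right) - 18 \cdot 56 = \left(952 - 13\right) - 1008 = 939 - 1008 = -69$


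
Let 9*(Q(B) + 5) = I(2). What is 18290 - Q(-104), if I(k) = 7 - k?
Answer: 164650/9 ≈ 18294.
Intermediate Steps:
Q(B) = -40/9 (Q(B) = -5 + (7 - 1*2)/9 = -5 + (7 - 2)/9 = -5 + (⅑)*5 = -5 + 5/9 = -40/9)
18290 - Q(-104) = 18290 - 1*(-40/9) = 18290 + 40/9 = 164650/9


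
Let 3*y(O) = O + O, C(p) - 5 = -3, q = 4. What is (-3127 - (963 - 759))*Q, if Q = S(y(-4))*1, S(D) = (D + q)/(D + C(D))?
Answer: 6662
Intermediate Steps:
C(p) = 2 (C(p) = 5 - 3 = 2)
y(O) = 2*O/3 (y(O) = (O + O)/3 = (2*O)/3 = 2*O/3)
S(D) = (4 + D)/(2 + D) (S(D) = (D + 4)/(D + 2) = (4 + D)/(2 + D))
Q = -2 (Q = ((4 + (2/3)*(-4))/(2 + (2/3)*(-4)))*1 = ((4 - 8/3)/(2 - 8/3))*1 = ((4/3)/(-2/3))*1 = -3/2*4/3*1 = -2*1 = -2)
(-3127 - (963 - 759))*Q = (-3127 - (963 - 759))*(-2) = (-3127 - 1*204)*(-2) = (-3127 - 204)*(-2) = -3331*(-2) = 6662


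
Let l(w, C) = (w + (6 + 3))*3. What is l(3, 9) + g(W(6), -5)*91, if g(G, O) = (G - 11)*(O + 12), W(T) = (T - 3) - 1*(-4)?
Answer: -2512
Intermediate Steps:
l(w, C) = 27 + 3*w (l(w, C) = (w + 9)*3 = (9 + w)*3 = 27 + 3*w)
W(T) = 1 + T (W(T) = (-3 + T) + 4 = 1 + T)
g(G, O) = (-11 + G)*(12 + O)
l(3, 9) + g(W(6), -5)*91 = (27 + 3*3) + (-132 - 11*(-5) + 12*(1 + 6) + (1 + 6)*(-5))*91 = (27 + 9) + (-132 + 55 + 12*7 + 7*(-5))*91 = 36 + (-132 + 55 + 84 - 35)*91 = 36 - 28*91 = 36 - 2548 = -2512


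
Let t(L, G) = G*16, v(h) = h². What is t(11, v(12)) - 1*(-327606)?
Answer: 329910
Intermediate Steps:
t(L, G) = 16*G
t(11, v(12)) - 1*(-327606) = 16*12² - 1*(-327606) = 16*144 + 327606 = 2304 + 327606 = 329910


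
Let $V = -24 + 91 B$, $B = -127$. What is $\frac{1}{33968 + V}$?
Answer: $\frac{1}{22387} \approx 4.4669 \cdot 10^{-5}$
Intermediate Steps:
$V = -11581$ ($V = -24 + 91 \left(-127\right) = -24 - 11557 = -11581$)
$\frac{1}{33968 + V} = \frac{1}{33968 - 11581} = \frac{1}{22387}$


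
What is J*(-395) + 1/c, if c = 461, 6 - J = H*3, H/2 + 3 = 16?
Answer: 13110841/461 ≈ 28440.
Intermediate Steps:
H = 26 (H = -6 + 2*16 = -6 + 32 = 26)
J = -72 (J = 6 - 26*3 = 6 - 1*78 = 6 - 78 = -72)
J*(-395) + 1/c = -72*(-395) + 1/461 = 28440 + 1/461 = 13110841/461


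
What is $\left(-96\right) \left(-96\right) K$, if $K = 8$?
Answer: $73728$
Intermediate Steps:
$\left(-96\right) \left(-96\right) K = \left(-96\right) \left(-96\right) 8 = 9216 \cdot 8 = 73728$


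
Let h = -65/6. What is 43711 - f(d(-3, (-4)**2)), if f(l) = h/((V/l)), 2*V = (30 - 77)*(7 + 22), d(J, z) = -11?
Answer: 178734994/4089 ≈ 43711.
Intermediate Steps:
V = -1363/2 (V = ((30 - 77)*(7 + 22))/2 = (-47*29)/2 = (1/2)*(-1363) = -1363/2 ≈ -681.50)
h = -65/6 (h = -65*1/6 = -65/6 ≈ -10.833)
f(l) = 65*l/4089 (f(l) = -65*(-2*l/1363)/6 = -(-65)*l/4089 = 65*l/4089)
43711 - f(d(-3, (-4)**2)) = 43711 - 65*(-11)/4089 = 43711 - 1*(-715/4089) = 43711 + 715/4089 = 178734994/4089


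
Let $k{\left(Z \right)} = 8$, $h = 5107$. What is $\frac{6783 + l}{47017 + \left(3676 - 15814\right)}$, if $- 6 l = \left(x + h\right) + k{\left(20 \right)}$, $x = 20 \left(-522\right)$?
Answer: $\frac{15341}{69758} \approx 0.21992$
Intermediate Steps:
$x = -10440$
$l = \frac{1775}{2}$ ($l = - \frac{\left(-10440 + 5107\right) + 8}{6} = - \frac{-5333 + 8}{6} = \left(- \frac{1}{6}\right) \left(-5325\right) = \frac{1775}{2} \approx 887.5$)
$\frac{6783 + l}{47017 + \left(3676 - 15814\right)} = \frac{6783 + \frac{1775}{2}}{47017 + \left(3676 - 15814\right)} = \frac{15341}{2 \left(47017 - 12138\right)} = \frac{15341}{2 \cdot 34879} = \frac{15341}{2} \cdot \frac{1}{34879} = \frac{15341}{69758}$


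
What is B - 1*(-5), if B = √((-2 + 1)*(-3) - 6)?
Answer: 5 + I*√3 ≈ 5.0 + 1.732*I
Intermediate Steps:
B = I*√3 (B = √(-1*(-3) - 6) = √(3 - 6) = √(-3) = I*√3 ≈ 1.732*I)
B - 1*(-5) = I*√3 - 1*(-5) = I*√3 + 5 = 5 + I*√3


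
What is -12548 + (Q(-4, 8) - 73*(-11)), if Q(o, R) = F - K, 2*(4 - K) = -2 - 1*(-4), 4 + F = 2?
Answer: -11750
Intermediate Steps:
F = -2 (F = -4 + 2 = -2)
K = 3 (K = 4 - (-2 - 1*(-4))/2 = 4 - (-2 + 4)/2 = 4 - 1/2*2 = 4 - 1 = 3)
Q(o, R) = -5 (Q(o, R) = -2 - 1*3 = -2 - 3 = -5)
-12548 + (Q(-4, 8) - 73*(-11)) = -12548 + (-5 - 73*(-11)) = -12548 + (-5 + 803) = -12548 + 798 = -11750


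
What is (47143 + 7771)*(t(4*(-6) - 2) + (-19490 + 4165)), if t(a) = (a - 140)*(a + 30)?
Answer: -878019946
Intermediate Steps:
t(a) = (-140 + a)*(30 + a)
(47143 + 7771)*(t(4*(-6) - 2) + (-19490 + 4165)) = (47143 + 7771)*((-4200 + (4*(-6) - 2)² - 110*(4*(-6) - 2)) + (-19490 + 4165)) = 54914*((-4200 + (-24 - 2)² - 110*(-24 - 2)) - 15325) = 54914*((-4200 + (-26)² - 110*(-26)) - 15325) = 54914*((-4200 + 676 + 2860) - 15325) = 54914*(-664 - 15325) = 54914*(-15989) = -878019946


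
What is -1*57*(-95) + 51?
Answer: 5466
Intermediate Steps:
-1*57*(-95) + 51 = -57*(-95) + 51 = 5415 + 51 = 5466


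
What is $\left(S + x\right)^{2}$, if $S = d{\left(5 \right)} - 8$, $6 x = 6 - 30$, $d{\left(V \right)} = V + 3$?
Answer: $16$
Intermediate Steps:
$d{\left(V \right)} = 3 + V$
$x = -4$ ($x = \frac{6 - 30}{6} = \frac{1}{6} \left(-24\right) = -4$)
$S = 0$ ($S = \left(3 + 5\right) - 8 = 8 - 8 = 0$)
$\left(S + x\right)^{2} = \left(0 - 4\right)^{2} = \left(-4\right)^{2} = 16$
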